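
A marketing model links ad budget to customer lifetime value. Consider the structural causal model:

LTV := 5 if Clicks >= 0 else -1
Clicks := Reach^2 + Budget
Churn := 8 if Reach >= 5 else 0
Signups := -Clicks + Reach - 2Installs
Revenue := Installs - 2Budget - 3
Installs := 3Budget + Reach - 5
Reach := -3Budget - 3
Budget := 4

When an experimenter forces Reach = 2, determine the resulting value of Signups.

do(Reach=2) replaces the equation Reach := -3Budget - 3 with the constant Reach = 2.
Clicks = Reach^2 + Budget  [with Reach=2, Budget=4]  = 8
Installs = 3Budget + Reach - 5  [with Budget=4, Reach=2]  = 9
Signups = -Clicks + Reach - 2Installs  [with Clicks=8, Reach=2, Installs=9]  = -24

-24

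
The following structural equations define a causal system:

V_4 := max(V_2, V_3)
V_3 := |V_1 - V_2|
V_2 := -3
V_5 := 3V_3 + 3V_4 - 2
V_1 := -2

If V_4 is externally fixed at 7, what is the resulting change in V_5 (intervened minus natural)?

18

Intervening sets V_4 = 7 and removes its equation (V_4 := max(V_2, V_3)).
V_3 = |V_1 - V_2|  [with V_1=-2, V_2=-3]  = 1
V_5 = 3V_3 + 3V_4 - 2  [with V_3=1, V_4=7]  = 22
Without intervention: V_3 = |V_1 - V_2|  [with V_1=-2, V_2=-3]  = 1; V_4 = max(V_2, V_3)  [with V_2=-3, V_3=1]  = 1; V_5 = 3V_3 + 3V_4 - 2  [with V_3=1, V_4=1]  = 4.
Change = 22 − 4 = 18.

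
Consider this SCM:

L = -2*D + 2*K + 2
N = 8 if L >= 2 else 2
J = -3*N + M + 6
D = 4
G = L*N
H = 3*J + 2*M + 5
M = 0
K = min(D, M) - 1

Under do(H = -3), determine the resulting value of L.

-8

The intervention breaks the incoming arrows to H: H = 3*J + 2*M + 5 no longer applies, and H = -3.
Since L is not a descendant of the intervened variable, it is unaffected.
K = min(D, M) - 1  [with D=4, M=0]  = -1
L = -2*D + 2*K + 2  [with D=4, K=-1]  = -8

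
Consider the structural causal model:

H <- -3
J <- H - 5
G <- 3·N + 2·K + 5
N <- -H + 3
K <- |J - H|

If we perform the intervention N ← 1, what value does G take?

Intervening sets N = 1 and removes its equation (N <- -H + 3).
J = H - 5  [with H=-3]  = -8
K = |J - H|  [with J=-8, H=-3]  = 5
G = 3·N + 2·K + 5  [with N=1, K=5]  = 18

18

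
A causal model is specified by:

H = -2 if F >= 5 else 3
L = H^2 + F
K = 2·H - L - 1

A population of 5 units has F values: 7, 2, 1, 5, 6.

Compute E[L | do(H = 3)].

The intervention sets H=3 in all 5 units regardless of F. Recomputing L per unit gives 16, 11, 10, 14, 15; average 13.2.

13.2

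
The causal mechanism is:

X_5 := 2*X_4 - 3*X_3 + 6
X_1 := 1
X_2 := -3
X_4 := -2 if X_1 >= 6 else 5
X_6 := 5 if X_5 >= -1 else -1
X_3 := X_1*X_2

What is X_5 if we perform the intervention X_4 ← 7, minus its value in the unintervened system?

Intervening sets X_4 = 7 and removes its equation (X_4 := -2 if X_1 >= 6 else 5).
X_3 = X_1*X_2  [with X_1=1, X_2=-3]  = -3
X_5 = 2*X_4 - 3*X_3 + 6  [with X_4=7, X_3=-3]  = 29
Without intervention: X_3 = X_1*X_2  [with X_1=1, X_2=-3]  = -3; X_4 = -2 if X_1 >= 6 else 5  [with X_1=1]  = 5; X_5 = 2*X_4 - 3*X_3 + 6  [with X_4=5, X_3=-3]  = 25.
Change = 29 − 25 = 4.

4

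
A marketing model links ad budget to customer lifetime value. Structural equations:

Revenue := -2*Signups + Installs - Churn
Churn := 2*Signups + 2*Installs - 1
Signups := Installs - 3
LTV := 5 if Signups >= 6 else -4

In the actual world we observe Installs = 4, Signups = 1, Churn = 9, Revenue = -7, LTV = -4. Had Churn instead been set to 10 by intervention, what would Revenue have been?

The intervention breaks the incoming arrows to Churn: Churn := 2*Signups + 2*Installs - 1 no longer applies, and Churn = 10.
Signups = Installs - 3  [with Installs=4]  = 1
Revenue = -2*Signups + Installs - Churn  [with Signups=1, Installs=4, Churn=10]  = -8

-8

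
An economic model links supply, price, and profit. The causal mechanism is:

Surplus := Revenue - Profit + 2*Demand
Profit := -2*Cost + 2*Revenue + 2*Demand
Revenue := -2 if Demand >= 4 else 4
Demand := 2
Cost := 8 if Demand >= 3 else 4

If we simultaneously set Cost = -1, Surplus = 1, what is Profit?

14

The joint intervention fixes Cost = -1, Surplus = 1, removing each variable's own equation.
Revenue = -2 if Demand >= 4 else 4  [with Demand=2]  = 4
Profit = -2*Cost + 2*Revenue + 2*Demand  [with Cost=-1, Revenue=4, Demand=2]  = 14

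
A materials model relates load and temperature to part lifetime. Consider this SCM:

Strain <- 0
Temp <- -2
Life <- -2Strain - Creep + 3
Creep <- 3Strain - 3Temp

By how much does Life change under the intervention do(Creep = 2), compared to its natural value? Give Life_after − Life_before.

4

The intervention breaks the incoming arrows to Creep: Creep <- 3Strain - 3Temp no longer applies, and Creep = 2.
Life = -2Strain - Creep + 3  [with Strain=0, Creep=2]  = 1
Without intervention: Creep = 3Strain - 3Temp  [with Strain=0, Temp=-2]  = 6; Life = -2Strain - Creep + 3  [with Strain=0, Creep=6]  = -3.
Change = 1 − (-3) = 4.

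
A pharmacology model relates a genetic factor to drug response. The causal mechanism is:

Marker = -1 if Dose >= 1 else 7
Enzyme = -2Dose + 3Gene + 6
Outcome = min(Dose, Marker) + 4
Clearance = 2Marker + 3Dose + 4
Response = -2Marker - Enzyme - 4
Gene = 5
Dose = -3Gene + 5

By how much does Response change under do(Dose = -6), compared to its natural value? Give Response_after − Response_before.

8

do(Dose=-6) replaces the equation Dose = -3Gene + 5 with the constant Dose = -6.
Enzyme = -2Dose + 3Gene + 6  [with Dose=-6, Gene=5]  = 33
Marker = -1 if Dose >= 1 else 7  [with Dose=-6]  = 7
Response = -2Marker - Enzyme - 4  [with Marker=7, Enzyme=33]  = -51
Without intervention: Dose = -3Gene + 5  [with Gene=5]  = -10; Enzyme = -2Dose + 3Gene + 6  [with Dose=-10, Gene=5]  = 41; Marker = -1 if Dose >= 1 else 7  [with Dose=-10]  = 7; Response = -2Marker - Enzyme - 4  [with Marker=7, Enzyme=41]  = -59.
Change = -51 − (-59) = 8.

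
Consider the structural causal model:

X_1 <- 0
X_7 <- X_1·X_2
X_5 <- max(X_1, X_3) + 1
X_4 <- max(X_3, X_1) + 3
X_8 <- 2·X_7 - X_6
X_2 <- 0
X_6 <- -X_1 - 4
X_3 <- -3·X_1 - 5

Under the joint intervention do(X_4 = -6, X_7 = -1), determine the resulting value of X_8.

2

Setting X_4 = -6, X_7 = -1 by intervention discards those variables' equations.
X_6 = -X_1 - 4  [with X_1=0]  = -4
X_8 = 2·X_7 - X_6  [with X_7=-1, X_6=-4]  = 2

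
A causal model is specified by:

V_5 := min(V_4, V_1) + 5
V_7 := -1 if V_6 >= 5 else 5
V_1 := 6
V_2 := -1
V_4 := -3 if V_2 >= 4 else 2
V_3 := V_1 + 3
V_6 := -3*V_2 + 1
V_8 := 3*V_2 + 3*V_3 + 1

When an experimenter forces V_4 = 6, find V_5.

Intervening sets V_4 = 6 and removes its equation (V_4 := -3 if V_2 >= 4 else 2).
V_5 = min(V_4, V_1) + 5  [with V_4=6, V_1=6]  = 11

11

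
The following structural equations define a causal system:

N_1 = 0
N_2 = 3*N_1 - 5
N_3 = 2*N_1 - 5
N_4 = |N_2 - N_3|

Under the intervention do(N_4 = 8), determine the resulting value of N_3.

Under do(N_4=8), the mechanism N_4 = |N_2 - N_3| is discarded; N_4 is fixed at 8.
Since N_3 is not a descendant of the intervened variable, it is unaffected.
N_3 = 2*N_1 - 5  [with N_1=0]  = -5

-5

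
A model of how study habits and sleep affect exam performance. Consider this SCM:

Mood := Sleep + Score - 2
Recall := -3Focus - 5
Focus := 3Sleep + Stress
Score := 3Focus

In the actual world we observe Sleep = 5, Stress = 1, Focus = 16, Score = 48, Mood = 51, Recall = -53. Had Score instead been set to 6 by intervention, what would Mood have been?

9

Intervening sets Score = 6 and removes its equation (Score := 3Focus).
Mood = Sleep + Score - 2  [with Sleep=5, Score=6]  = 9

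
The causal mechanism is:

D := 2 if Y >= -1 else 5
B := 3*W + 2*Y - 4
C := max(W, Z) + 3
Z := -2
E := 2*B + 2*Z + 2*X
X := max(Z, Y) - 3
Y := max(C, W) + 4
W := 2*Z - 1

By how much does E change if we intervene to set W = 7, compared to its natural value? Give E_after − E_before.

do(W=7) replaces the equation W := 2*Z - 1 with the constant W = 7.
C = max(W, Z) + 3  [with W=7, Z=-2]  = 10
Y = max(C, W) + 4  [with C=10, W=7]  = 14
X = max(Z, Y) - 3  [with Z=-2, Y=14]  = 11
B = 3*W + 2*Y - 4  [with W=7, Y=14]  = 45
E = 2*B + 2*Z + 2*X  [with B=45, Z=-2, X=11]  = 108
Without intervention: W = 2*Z - 1  [with Z=-2]  = -5; C = max(W, Z) + 3  [with W=-5, Z=-2]  = 1; Y = max(C, W) + 4  [with C=1, W=-5]  = 5; X = max(Z, Y) - 3  [with Z=-2, Y=5]  = 2; B = 3*W + 2*Y - 4  [with W=-5, Y=5]  = -9; E = 2*B + 2*Z + 2*X  [with B=-9, Z=-2, X=2]  = -18.
Change = 108 − (-18) = 126.

126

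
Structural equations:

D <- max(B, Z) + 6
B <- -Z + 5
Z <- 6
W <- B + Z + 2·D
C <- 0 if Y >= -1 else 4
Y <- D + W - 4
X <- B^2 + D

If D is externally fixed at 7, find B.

Under do(D=7), the mechanism D <- max(B, Z) + 6 is discarded; D is fixed at 7.
Since B is not a descendant of the intervened variable, it is unaffected.
B = -Z + 5  [with Z=6]  = -1

-1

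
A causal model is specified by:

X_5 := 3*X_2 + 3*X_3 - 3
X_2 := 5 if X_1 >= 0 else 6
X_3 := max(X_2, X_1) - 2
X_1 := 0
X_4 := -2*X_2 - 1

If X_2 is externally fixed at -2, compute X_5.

-15

do(X_2=-2) replaces the equation X_2 := 5 if X_1 >= 0 else 6 with the constant X_2 = -2.
X_3 = max(X_2, X_1) - 2  [with X_2=-2, X_1=0]  = -2
X_5 = 3*X_2 + 3*X_3 - 3  [with X_2=-2, X_3=-2]  = -15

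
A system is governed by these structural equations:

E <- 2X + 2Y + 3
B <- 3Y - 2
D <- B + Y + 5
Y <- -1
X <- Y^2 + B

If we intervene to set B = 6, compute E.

do(B=6) replaces the equation B <- 3Y - 2 with the constant B = 6.
X = Y^2 + B  [with Y=-1, B=6]  = 7
E = 2X + 2Y + 3  [with X=7, Y=-1]  = 15

15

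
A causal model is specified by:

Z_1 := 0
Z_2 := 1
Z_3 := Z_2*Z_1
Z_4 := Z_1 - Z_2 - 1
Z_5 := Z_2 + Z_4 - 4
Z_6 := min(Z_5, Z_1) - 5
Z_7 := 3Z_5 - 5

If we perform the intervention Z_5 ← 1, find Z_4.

-2

The intervention breaks the incoming arrows to Z_5: Z_5 := Z_2 + Z_4 - 4 no longer applies, and Z_5 = 1.
Since Z_4 is not a descendant of the intervened variable, it is unaffected.
Z_4 = Z_1 - Z_2 - 1  [with Z_1=0, Z_2=1]  = -2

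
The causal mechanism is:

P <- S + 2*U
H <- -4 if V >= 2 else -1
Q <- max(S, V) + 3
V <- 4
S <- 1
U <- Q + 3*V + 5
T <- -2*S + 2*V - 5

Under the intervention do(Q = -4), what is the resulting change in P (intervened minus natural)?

The intervention breaks the incoming arrows to Q: Q <- max(S, V) + 3 no longer applies, and Q = -4.
U = Q + 3*V + 5  [with Q=-4, V=4]  = 13
P = S + 2*U  [with S=1, U=13]  = 27
Without intervention: Q = max(S, V) + 3  [with S=1, V=4]  = 7; U = Q + 3*V + 5  [with Q=7, V=4]  = 24; P = S + 2*U  [with S=1, U=24]  = 49.
Change = 27 − 49 = -22.

-22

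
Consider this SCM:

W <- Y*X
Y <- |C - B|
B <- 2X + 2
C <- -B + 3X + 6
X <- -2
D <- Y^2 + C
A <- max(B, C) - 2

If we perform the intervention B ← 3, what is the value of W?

Under do(B=3), the mechanism B <- 2X + 2 is discarded; B is fixed at 3.
C = -B + 3X + 6  [with B=3, X=-2]  = -3
Y = |C - B|  [with C=-3, B=3]  = 6
W = Y*X  [with Y=6, X=-2]  = -12

-12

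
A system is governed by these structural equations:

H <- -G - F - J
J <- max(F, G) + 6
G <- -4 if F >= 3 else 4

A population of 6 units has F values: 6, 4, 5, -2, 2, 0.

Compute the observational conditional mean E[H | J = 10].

-13

Conditioning on J=10 selects the 4 unit(s) with F ∈ {4, -2, 2, 0}. Their H values: -10, -12, -16, -14. Mean = -13.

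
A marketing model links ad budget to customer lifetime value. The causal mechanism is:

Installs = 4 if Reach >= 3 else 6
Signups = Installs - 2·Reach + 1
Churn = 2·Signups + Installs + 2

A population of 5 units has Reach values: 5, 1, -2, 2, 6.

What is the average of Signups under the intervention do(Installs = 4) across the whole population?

0.2

The intervention sets Installs=4 in all 5 units regardless of Reach. Recomputing Signups per unit gives -5, 3, 9, 1, -7; average 0.2.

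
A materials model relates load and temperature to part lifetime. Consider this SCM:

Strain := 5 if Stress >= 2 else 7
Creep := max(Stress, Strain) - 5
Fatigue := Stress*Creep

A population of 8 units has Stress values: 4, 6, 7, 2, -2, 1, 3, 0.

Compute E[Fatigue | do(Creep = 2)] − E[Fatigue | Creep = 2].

2.25

The intervention sets Creep=2 in all 8 units regardless of Stress. Recomputing Fatigue per unit gives 8, 12, 14, 4, -4, 2, 6, 0; average 5.25.
Conditioning on Creep=2 selects the 4 unit(s) with Stress ∈ {7, -2, 1, 0}. Their Fatigue values: 14, -4, 2, 0. Mean = 3.
Difference = 5.25 − 3 = 2.25.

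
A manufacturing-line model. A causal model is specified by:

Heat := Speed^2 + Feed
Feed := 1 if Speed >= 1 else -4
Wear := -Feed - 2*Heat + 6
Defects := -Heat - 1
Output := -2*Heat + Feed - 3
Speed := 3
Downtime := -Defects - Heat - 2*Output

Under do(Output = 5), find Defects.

do(Output=5) replaces the equation Output := -2*Heat + Feed - 3 with the constant Output = 5.
Since Defects is not a descendant of the intervened variable, it is unaffected.
Feed = 1 if Speed >= 1 else -4  [with Speed=3]  = 1
Heat = Speed^2 + Feed  [with Speed=3, Feed=1]  = 10
Defects = -Heat - 1  [with Heat=10]  = -11

-11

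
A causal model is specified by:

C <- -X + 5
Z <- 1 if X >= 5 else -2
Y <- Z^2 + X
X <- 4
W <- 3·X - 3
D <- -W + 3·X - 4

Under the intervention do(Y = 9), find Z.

The intervention breaks the incoming arrows to Y: Y <- Z^2 + X no longer applies, and Y = 9.
Since Z is not a descendant of the intervened variable, it is unaffected.
Z = 1 if X >= 5 else -2  [with X=4]  = -2

-2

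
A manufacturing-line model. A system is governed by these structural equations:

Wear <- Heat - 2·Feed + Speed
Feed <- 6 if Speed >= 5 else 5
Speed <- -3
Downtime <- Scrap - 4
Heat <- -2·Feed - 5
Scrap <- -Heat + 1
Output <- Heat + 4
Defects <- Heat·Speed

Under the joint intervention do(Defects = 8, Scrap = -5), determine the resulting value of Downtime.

-9

Setting Defects = 8, Scrap = -5 by intervention discards those variables' equations.
Downtime = Scrap - 4  [with Scrap=-5]  = -9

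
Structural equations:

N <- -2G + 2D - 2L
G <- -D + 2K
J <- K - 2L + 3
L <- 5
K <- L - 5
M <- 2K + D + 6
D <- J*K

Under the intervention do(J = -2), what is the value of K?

Under do(J=-2), the mechanism J <- K - 2L + 3 is discarded; J is fixed at -2.
Since K is not a descendant of the intervened variable, it is unaffected.
K = L - 5  [with L=5]  = 0

0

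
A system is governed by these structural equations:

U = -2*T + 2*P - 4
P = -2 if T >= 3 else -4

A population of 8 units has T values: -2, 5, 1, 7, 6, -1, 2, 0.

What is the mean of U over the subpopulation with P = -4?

Conditioning on P=-4 selects the 5 unit(s) with T ∈ {-2, 1, -1, 2, 0}. Their U values: -8, -14, -10, -16, -12. Mean = -12.

-12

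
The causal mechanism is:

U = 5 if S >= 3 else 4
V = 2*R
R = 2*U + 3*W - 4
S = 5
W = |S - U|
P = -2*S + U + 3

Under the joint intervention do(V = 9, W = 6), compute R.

24

Under do(V = 9, W = 6), each intervened variable's structural equation is replaced by its fixed value.
U = 5 if S >= 3 else 4  [with S=5]  = 5
R = 2*U + 3*W - 4  [with U=5, W=6]  = 24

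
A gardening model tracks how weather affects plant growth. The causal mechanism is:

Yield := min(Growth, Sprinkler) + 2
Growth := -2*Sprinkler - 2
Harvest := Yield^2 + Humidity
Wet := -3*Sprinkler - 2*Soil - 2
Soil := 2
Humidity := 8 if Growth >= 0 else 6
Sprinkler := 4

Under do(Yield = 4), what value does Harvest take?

Intervening sets Yield = 4 and removes its equation (Yield := min(Growth, Sprinkler) + 2).
Growth = -2*Sprinkler - 2  [with Sprinkler=4]  = -10
Humidity = 8 if Growth >= 0 else 6  [with Growth=-10]  = 6
Harvest = Yield^2 + Humidity  [with Yield=4, Humidity=6]  = 22

22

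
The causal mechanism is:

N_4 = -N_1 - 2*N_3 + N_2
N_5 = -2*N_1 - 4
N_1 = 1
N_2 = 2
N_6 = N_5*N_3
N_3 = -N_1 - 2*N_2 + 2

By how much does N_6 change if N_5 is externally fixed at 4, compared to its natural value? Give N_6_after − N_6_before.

The intervention breaks the incoming arrows to N_5: N_5 = -2*N_1 - 4 no longer applies, and N_5 = 4.
N_3 = -N_1 - 2*N_2 + 2  [with N_1=1, N_2=2]  = -3
N_6 = N_5*N_3  [with N_5=4, N_3=-3]  = -12
Without intervention: N_3 = -N_1 - 2*N_2 + 2  [with N_1=1, N_2=2]  = -3; N_5 = -2*N_1 - 4  [with N_1=1]  = -6; N_6 = N_5*N_3  [with N_5=-6, N_3=-3]  = 18.
Change = -12 − 18 = -30.

-30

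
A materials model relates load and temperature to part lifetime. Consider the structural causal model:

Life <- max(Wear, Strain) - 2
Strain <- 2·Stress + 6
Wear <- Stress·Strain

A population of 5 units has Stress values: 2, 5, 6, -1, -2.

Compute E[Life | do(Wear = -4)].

8

The intervention sets Wear=-4 in all 5 units regardless of Stress. Recomputing Life per unit gives 8, 14, 16, 2, 0; average 8.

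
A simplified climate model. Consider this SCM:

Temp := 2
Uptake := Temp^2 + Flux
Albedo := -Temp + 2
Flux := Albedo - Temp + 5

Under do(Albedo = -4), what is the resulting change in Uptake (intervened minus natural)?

Under do(Albedo=-4), the mechanism Albedo := -Temp + 2 is discarded; Albedo is fixed at -4.
Flux = Albedo - Temp + 5  [with Albedo=-4, Temp=2]  = -1
Uptake = Temp^2 + Flux  [with Temp=2, Flux=-1]  = 3
Without intervention: Albedo = -Temp + 2  [with Temp=2]  = 0; Flux = Albedo - Temp + 5  [with Albedo=0, Temp=2]  = 3; Uptake = Temp^2 + Flux  [with Temp=2, Flux=3]  = 7.
Change = 3 − 7 = -4.

-4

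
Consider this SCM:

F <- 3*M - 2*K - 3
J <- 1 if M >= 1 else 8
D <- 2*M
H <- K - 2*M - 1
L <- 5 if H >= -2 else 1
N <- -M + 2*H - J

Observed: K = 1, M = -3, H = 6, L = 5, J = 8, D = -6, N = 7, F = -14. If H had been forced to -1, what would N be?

-7

The intervention breaks the incoming arrows to H: H <- K - 2*M - 1 no longer applies, and H = -1.
J = 1 if M >= 1 else 8  [with M=-3]  = 8
N = -M + 2*H - J  [with M=-3, H=-1, J=8]  = -7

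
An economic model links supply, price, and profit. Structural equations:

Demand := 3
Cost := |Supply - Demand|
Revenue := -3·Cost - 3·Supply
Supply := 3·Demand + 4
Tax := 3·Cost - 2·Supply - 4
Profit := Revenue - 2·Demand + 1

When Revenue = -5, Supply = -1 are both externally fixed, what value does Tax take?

The joint intervention fixes Revenue = -5, Supply = -1, removing each variable's own equation.
Cost = |Supply - Demand|  [with Supply=-1, Demand=3]  = 4
Tax = 3·Cost - 2·Supply - 4  [with Cost=4, Supply=-1]  = 10

10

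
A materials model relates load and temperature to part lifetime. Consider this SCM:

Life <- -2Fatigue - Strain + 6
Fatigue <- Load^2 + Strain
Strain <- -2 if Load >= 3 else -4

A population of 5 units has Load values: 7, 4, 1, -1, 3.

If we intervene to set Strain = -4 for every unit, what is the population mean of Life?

-12.4

Every unit gets Strain=-4 under the intervention. Life values become -80, -14, 16, 16, 0; E[Life|do(Strain=-4)] = -12.4.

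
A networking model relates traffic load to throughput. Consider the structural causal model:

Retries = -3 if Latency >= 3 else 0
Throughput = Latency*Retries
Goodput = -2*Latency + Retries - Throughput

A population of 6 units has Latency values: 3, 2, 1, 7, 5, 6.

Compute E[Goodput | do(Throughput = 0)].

-10

The intervention sets Throughput=0 in all 6 units regardless of Latency. Recomputing Goodput per unit gives -9, -4, -2, -17, -13, -15; average -10.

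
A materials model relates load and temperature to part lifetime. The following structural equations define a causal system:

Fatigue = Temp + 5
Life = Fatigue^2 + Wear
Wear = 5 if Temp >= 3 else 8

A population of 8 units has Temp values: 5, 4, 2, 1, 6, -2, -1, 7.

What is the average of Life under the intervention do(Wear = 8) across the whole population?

77.5

do(Wear=8) breaks Wear's dependence on Temp. With Wear=8 fixed, Life across the units is 108, 89, 57, 44, 129, 17, 24, 152, mean 77.5.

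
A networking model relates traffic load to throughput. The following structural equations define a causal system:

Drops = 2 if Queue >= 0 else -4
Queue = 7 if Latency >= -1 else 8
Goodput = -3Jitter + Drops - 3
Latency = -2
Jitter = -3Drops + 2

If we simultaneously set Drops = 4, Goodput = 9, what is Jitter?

The joint intervention fixes Drops = 4, Goodput = 9, removing each variable's own equation.
Jitter = -3Drops + 2  [with Drops=4]  = -10

-10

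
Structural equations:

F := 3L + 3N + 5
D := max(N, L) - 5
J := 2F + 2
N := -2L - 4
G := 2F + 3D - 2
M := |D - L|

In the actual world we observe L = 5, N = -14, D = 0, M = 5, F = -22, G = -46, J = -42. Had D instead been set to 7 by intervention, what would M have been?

The intervention breaks the incoming arrows to D: D := max(N, L) - 5 no longer applies, and D = 7.
M = |D - L|  [with D=7, L=5]  = 2

2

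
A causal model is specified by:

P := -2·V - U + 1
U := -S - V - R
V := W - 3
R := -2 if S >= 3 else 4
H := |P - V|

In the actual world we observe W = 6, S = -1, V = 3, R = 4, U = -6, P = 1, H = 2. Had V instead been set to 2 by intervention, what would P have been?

2

The intervention breaks the incoming arrows to V: V := W - 3 no longer applies, and V = 2.
R = -2 if S >= 3 else 4  [with S=-1]  = 4
U = -S - V - R  [with S=-1, V=2, R=4]  = -5
P = -2·V - U + 1  [with V=2, U=-5]  = 2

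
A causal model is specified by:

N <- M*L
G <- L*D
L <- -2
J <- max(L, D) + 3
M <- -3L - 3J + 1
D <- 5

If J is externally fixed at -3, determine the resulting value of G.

do(J=-3) replaces the equation J <- max(L, D) + 3 with the constant J = -3.
G is not downstream of the intervention, so its value is determined by the original equations.
G = L*D  [with L=-2, D=5]  = -10

-10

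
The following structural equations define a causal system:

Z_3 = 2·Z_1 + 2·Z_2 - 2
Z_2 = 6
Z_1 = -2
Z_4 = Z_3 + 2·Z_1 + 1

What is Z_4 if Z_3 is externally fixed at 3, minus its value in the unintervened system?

-3

The intervention breaks the incoming arrows to Z_3: Z_3 = 2·Z_1 + 2·Z_2 - 2 no longer applies, and Z_3 = 3.
Z_4 = Z_3 + 2·Z_1 + 1  [with Z_3=3, Z_1=-2]  = 0
Without intervention: Z_3 = 2·Z_1 + 2·Z_2 - 2  [with Z_1=-2, Z_2=6]  = 6; Z_4 = Z_3 + 2·Z_1 + 1  [with Z_3=6, Z_1=-2]  = 3.
Change = 0 − 3 = -3.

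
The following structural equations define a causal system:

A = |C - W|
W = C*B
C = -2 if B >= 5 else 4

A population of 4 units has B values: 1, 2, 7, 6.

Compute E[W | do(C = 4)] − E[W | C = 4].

10

The intervention sets C=4 in all 4 units regardless of B. Recomputing W per unit gives 4, 8, 28, 24; average 16.
Conditioning on C=4 selects the 2 unit(s) with B ∈ {1, 2}. Their W values: 4, 8. Mean = 6.
Difference = 16 − 6 = 10.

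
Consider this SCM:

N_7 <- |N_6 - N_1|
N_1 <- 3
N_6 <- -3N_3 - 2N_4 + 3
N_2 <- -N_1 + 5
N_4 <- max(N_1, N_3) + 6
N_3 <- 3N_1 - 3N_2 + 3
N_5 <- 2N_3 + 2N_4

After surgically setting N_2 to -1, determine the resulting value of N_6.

-84

Under do(N_2=-1), the mechanism N_2 <- -N_1 + 5 is discarded; N_2 is fixed at -1.
N_3 = 3N_1 - 3N_2 + 3  [with N_1=3, N_2=-1]  = 15
N_4 = max(N_1, N_3) + 6  [with N_1=3, N_3=15]  = 21
N_6 = -3N_3 - 2N_4 + 3  [with N_3=15, N_4=21]  = -84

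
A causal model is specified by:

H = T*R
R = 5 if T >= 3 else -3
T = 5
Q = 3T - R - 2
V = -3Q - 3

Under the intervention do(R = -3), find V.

-51

do(R=-3) replaces the equation R = 5 if T >= 3 else -3 with the constant R = -3.
Q = 3T - R - 2  [with T=5, R=-3]  = 16
V = -3Q - 3  [with Q=16]  = -51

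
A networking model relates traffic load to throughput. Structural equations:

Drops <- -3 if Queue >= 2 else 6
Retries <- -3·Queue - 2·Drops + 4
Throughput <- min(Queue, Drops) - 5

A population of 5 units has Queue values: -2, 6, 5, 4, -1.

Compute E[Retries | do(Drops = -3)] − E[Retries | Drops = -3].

do(Drops=-3) breaks Drops's dependence on Queue. With Drops=-3 fixed, Retries across the units is 16, -8, -5, -2, 13, mean 2.8.
Conditioning on Drops=-3 selects the 3 unit(s) with Queue ∈ {6, 5, 4}. Their Retries values: -8, -5, -2. Mean = -5.
Difference = 2.8 − (-5) = 7.8.

7.8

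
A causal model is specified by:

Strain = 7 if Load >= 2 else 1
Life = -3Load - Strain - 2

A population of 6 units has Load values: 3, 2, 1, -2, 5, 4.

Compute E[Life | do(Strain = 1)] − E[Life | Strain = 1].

-8

Under do(Strain=1), Strain's equation is replaced by Strain=1 for every unit. Per-unit Life: -12, -9, -6, 3, -18, -15. Mean = -9.5.
E[Life|Strain=1] averages over only the 2 units with Strain=1 (Load = 1, -2): Life = -6, 3, mean -1.5.
Difference = -9.5 − (-1.5) = -8.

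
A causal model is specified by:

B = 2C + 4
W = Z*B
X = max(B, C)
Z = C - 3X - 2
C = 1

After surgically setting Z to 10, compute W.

Intervening sets Z = 10 and removes its equation (Z = C - 3X - 2).
B = 2C + 4  [with C=1]  = 6
W = Z*B  [with Z=10, B=6]  = 60

60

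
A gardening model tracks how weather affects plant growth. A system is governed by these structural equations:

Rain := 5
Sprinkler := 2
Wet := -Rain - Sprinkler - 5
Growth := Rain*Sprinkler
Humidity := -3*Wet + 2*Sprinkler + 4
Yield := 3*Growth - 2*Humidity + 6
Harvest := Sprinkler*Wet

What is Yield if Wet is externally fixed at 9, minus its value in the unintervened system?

126

The intervention breaks the incoming arrows to Wet: Wet := -Rain - Sprinkler - 5 no longer applies, and Wet = 9.
Growth = Rain*Sprinkler  [with Rain=5, Sprinkler=2]  = 10
Humidity = -3*Wet + 2*Sprinkler + 4  [with Wet=9, Sprinkler=2]  = -19
Yield = 3*Growth - 2*Humidity + 6  [with Growth=10, Humidity=-19]  = 74
Without intervention: Wet = -Rain - Sprinkler - 5  [with Rain=5, Sprinkler=2]  = -12; Growth = Rain*Sprinkler  [with Rain=5, Sprinkler=2]  = 10; Humidity = -3*Wet + 2*Sprinkler + 4  [with Wet=-12, Sprinkler=2]  = 44; Yield = 3*Growth - 2*Humidity + 6  [with Growth=10, Humidity=44]  = -52.
Change = 74 − (-52) = 126.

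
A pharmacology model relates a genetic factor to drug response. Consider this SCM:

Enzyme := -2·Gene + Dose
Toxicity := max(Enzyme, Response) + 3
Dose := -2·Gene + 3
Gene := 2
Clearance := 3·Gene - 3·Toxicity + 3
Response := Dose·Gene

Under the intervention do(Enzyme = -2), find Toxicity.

do(Enzyme=-2) replaces the equation Enzyme := -2·Gene + Dose with the constant Enzyme = -2.
Dose = -2·Gene + 3  [with Gene=2]  = -1
Response = Dose·Gene  [with Dose=-1, Gene=2]  = -2
Toxicity = max(Enzyme, Response) + 3  [with Enzyme=-2, Response=-2]  = 1

1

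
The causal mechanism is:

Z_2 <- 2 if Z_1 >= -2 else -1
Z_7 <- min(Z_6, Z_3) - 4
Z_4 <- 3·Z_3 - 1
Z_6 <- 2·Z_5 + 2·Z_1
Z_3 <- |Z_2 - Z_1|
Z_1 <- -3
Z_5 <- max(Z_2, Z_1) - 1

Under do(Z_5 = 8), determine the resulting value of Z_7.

Under do(Z_5=8), the mechanism Z_5 <- max(Z_2, Z_1) - 1 is discarded; Z_5 is fixed at 8.
Z_2 = 2 if Z_1 >= -2 else -1  [with Z_1=-3]  = -1
Z_3 = |Z_2 - Z_1|  [with Z_2=-1, Z_1=-3]  = 2
Z_6 = 2·Z_5 + 2·Z_1  [with Z_5=8, Z_1=-3]  = 10
Z_7 = min(Z_6, Z_3) - 4  [with Z_6=10, Z_3=2]  = -2

-2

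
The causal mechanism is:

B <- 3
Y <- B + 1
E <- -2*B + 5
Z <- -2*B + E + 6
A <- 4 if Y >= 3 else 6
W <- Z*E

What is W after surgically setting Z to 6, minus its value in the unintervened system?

-7

Under do(Z=6), the mechanism Z <- -2*B + E + 6 is discarded; Z is fixed at 6.
E = -2*B + 5  [with B=3]  = -1
W = Z*E  [with Z=6, E=-1]  = -6
Without intervention: E = -2*B + 5  [with B=3]  = -1; Z = -2*B + E + 6  [with B=3, E=-1]  = -1; W = Z*E  [with Z=-1, E=-1]  = 1.
Change = -6 − 1 = -7.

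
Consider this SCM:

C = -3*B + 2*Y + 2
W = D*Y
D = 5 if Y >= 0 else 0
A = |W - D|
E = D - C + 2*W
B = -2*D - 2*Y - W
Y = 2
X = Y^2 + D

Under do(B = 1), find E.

Under do(B=1), the mechanism B = -2*D - 2*Y - W is discarded; B is fixed at 1.
D = 5 if Y >= 0 else 0  [with Y=2]  = 5
W = D*Y  [with D=5, Y=2]  = 10
C = -3*B + 2*Y + 2  [with B=1, Y=2]  = 3
E = D - C + 2*W  [with D=5, C=3, W=10]  = 22

22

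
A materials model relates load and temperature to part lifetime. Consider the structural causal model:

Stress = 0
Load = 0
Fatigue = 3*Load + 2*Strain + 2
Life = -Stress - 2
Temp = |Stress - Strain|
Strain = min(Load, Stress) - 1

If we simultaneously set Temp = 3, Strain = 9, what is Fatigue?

20

The joint intervention fixes Temp = 3, Strain = 9, removing each variable's own equation.
Fatigue = 3*Load + 2*Strain + 2  [with Load=0, Strain=9]  = 20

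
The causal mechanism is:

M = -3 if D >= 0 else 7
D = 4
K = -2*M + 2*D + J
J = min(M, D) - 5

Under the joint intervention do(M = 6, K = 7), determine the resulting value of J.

The joint intervention fixes M = 6, K = 7, removing each variable's own equation.
J = min(M, D) - 5  [with M=6, D=4]  = -1

-1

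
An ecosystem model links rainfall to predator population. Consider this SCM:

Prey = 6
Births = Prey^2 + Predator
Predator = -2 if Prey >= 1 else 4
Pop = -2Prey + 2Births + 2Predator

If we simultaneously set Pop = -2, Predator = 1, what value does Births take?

Setting Pop = -2, Predator = 1 by intervention discards those variables' equations.
Births = Prey^2 + Predator  [with Prey=6, Predator=1]  = 37

37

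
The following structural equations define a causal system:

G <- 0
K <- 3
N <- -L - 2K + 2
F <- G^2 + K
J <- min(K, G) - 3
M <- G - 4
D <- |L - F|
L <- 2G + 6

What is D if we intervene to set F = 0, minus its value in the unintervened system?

3

Under do(F=0), the mechanism F <- G^2 + K is discarded; F is fixed at 0.
L = 2G + 6  [with G=0]  = 6
D = |L - F|  [with L=6, F=0]  = 6
Without intervention: L = 2G + 6  [with G=0]  = 6; F = G^2 + K  [with G=0, K=3]  = 3; D = |L - F|  [with L=6, F=3]  = 3.
Change = 6 − 3 = 3.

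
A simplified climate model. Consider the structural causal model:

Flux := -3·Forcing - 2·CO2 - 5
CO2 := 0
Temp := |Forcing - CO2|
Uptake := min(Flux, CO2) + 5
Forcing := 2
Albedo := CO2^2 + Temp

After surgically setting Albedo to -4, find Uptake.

Under do(Albedo=-4), the mechanism Albedo := CO2^2 + Temp is discarded; Albedo is fixed at -4.
Since Uptake is not a descendant of the intervened variable, it is unaffected.
Flux = -3·Forcing - 2·CO2 - 5  [with Forcing=2, CO2=0]  = -11
Uptake = min(Flux, CO2) + 5  [with Flux=-11, CO2=0]  = -6

-6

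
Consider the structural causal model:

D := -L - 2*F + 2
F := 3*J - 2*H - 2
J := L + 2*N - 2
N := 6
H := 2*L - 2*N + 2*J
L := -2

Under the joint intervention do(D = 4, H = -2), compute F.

26

Setting D = 4, H = -2 by intervention discards those variables' equations.
J = L + 2*N - 2  [with L=-2, N=6]  = 8
F = 3*J - 2*H - 2  [with J=8, H=-2]  = 26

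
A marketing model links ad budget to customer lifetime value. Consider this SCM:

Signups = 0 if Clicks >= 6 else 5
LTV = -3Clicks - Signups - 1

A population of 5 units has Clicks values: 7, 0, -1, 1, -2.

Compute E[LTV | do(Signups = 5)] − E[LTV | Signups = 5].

do(Signups=5) breaks Signups's dependence on Clicks. With Signups=5 fixed, LTV across the units is -27, -6, -3, -9, 0, mean -9.
Observing Signups=5 restricts to units where Signups's equation naturally yields 5: Clicks ∈ {0, -1, 1, -2}. In that subpopulation LTV = -6, -3, -9, 0, mean -4.5.
Difference = -9 − (-4.5) = -4.5.

-4.5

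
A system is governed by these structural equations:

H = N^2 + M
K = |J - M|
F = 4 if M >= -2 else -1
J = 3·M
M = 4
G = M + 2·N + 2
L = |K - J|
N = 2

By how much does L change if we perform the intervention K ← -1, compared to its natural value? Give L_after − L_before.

do(K=-1) replaces the equation K = |J - M| with the constant K = -1.
J = 3·M  [with M=4]  = 12
L = |K - J|  [with K=-1, J=12]  = 13
Without intervention: J = 3·M  [with M=4]  = 12; K = |J - M|  [with J=12, M=4]  = 8; L = |K - J|  [with K=8, J=12]  = 4.
Change = 13 − 4 = 9.

9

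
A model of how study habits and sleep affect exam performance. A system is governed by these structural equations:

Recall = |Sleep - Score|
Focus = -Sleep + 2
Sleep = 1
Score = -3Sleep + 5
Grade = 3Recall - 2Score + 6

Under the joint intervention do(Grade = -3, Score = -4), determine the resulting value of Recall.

5

Under do(Grade = -3, Score = -4), each intervened variable's structural equation is replaced by its fixed value.
Recall = |Sleep - Score|  [with Sleep=1, Score=-4]  = 5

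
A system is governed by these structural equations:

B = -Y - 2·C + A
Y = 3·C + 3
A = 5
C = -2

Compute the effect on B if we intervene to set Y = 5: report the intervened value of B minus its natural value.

-8

The intervention breaks the incoming arrows to Y: Y = 3·C + 3 no longer applies, and Y = 5.
B = -Y - 2·C + A  [with Y=5, C=-2, A=5]  = 4
Without intervention: Y = 3·C + 3  [with C=-2]  = -3; B = -Y - 2·C + A  [with Y=-3, C=-2, A=5]  = 12.
Change = 4 − 12 = -8.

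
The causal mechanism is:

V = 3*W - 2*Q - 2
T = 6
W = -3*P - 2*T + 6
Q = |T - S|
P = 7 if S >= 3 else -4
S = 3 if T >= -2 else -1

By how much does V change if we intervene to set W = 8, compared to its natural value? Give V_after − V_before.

105

The intervention breaks the incoming arrows to W: W = -3*P - 2*T + 6 no longer applies, and W = 8.
S = 3 if T >= -2 else -1  [with T=6]  = 3
Q = |T - S|  [with T=6, S=3]  = 3
V = 3*W - 2*Q - 2  [with W=8, Q=3]  = 16
Without intervention: S = 3 if T >= -2 else -1  [with T=6]  = 3; Q = |T - S|  [with T=6, S=3]  = 3; P = 7 if S >= 3 else -4  [with S=3]  = 7; W = -3*P - 2*T + 6  [with P=7, T=6]  = -27; V = 3*W - 2*Q - 2  [with W=-27, Q=3]  = -89.
Change = 16 − (-89) = 105.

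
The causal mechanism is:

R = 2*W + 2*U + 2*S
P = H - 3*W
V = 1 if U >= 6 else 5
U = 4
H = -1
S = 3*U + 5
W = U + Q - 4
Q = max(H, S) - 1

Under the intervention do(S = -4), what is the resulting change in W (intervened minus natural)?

-18

do(S=-4) replaces the equation S = 3*U + 5 with the constant S = -4.
Q = max(H, S) - 1  [with H=-1, S=-4]  = -2
W = U + Q - 4  [with U=4, Q=-2]  = -2
Without intervention: S = 3*U + 5  [with U=4]  = 17; Q = max(H, S) - 1  [with H=-1, S=17]  = 16; W = U + Q - 4  [with U=4, Q=16]  = 16.
Change = -2 − 16 = -18.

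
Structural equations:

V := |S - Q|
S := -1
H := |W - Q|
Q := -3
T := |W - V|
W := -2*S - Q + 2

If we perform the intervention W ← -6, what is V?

Under do(W=-6), the mechanism W := -2*S - Q + 2 is discarded; W is fixed at -6.
Since V is not a descendant of the intervened variable, it is unaffected.
V = |S - Q|  [with S=-1, Q=-3]  = 2

2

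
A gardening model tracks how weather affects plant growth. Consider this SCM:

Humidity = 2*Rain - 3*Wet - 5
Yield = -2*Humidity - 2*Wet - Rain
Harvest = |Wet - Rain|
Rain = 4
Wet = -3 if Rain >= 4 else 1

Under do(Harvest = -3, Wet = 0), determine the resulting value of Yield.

-10

Setting Harvest = -3, Wet = 0 by intervention discards those variables' equations.
Humidity = 2*Rain - 3*Wet - 5  [with Rain=4, Wet=0]  = 3
Yield = -2*Humidity - 2*Wet - Rain  [with Humidity=3, Wet=0, Rain=4]  = -10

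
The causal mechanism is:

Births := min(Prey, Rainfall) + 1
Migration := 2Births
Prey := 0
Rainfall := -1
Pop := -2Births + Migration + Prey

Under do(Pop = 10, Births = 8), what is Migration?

Under do(Pop = 10, Births = 8), each intervened variable's structural equation is replaced by its fixed value.
Migration = 2Births  [with Births=8]  = 16

16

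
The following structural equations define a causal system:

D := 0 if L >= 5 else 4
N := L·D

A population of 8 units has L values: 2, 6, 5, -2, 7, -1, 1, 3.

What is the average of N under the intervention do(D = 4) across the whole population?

10.5

do(D=4) breaks D's dependence on L. With D=4 fixed, N across the units is 8, 24, 20, -8, 28, -4, 4, 12, mean 10.5.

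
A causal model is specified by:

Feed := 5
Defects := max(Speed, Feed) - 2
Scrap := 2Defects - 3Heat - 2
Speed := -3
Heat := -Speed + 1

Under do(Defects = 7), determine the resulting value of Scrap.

0

Intervening sets Defects = 7 and removes its equation (Defects := max(Speed, Feed) - 2).
Heat = -Speed + 1  [with Speed=-3]  = 4
Scrap = 2Defects - 3Heat - 2  [with Defects=7, Heat=4]  = 0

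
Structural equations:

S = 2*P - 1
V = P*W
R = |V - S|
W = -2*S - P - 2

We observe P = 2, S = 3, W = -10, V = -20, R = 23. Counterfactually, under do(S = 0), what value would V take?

-8

Under do(S=0), the mechanism S = 2*P - 1 is discarded; S is fixed at 0.
W = -2*S - P - 2  [with S=0, P=2]  = -4
V = P*W  [with P=2, W=-4]  = -8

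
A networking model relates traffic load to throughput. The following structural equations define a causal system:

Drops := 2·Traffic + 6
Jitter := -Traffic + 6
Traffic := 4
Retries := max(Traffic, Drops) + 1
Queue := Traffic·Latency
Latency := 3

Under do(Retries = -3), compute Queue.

12

do(Retries=-3) replaces the equation Retries := max(Traffic, Drops) + 1 with the constant Retries = -3.
Queue is not downstream of the intervention, so its value is determined by the original equations.
Queue = Traffic·Latency  [with Traffic=4, Latency=3]  = 12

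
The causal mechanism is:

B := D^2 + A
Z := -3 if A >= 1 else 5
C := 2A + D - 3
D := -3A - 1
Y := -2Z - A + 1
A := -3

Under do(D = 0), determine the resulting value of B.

-3

do(D=0) replaces the equation D := -3A - 1 with the constant D = 0.
B = D^2 + A  [with D=0, A=-3]  = -3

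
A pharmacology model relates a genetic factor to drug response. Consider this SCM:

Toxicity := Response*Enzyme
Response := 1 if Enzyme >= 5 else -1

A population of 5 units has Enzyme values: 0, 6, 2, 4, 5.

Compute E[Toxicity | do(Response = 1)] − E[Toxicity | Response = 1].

The intervention sets Response=1 in all 5 units regardless of Enzyme. Recomputing Toxicity per unit gives 0, 6, 2, 4, 5; average 3.4.
E[Toxicity|Response=1] averages over only the 2 units with Response=1 (Enzyme = 6, 5): Toxicity = 6, 5, mean 5.5.
Difference = 3.4 − 5.5 = -2.1.

-2.1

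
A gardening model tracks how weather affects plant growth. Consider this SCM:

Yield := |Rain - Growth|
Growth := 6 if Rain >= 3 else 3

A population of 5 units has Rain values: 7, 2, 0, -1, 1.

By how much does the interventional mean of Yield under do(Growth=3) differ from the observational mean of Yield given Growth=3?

do(Growth=3) breaks Growth's dependence on Rain. With Growth=3 fixed, Yield across the units is 4, 1, 3, 4, 2, mean 2.8.
Observing Growth=3 restricts to units where Growth's equation naturally yields 3: Rain ∈ {2, 0, -1, 1}. In that subpopulation Yield = 1, 3, 4, 2, mean 2.5.
Difference = 2.8 − 2.5 = 0.3.

0.3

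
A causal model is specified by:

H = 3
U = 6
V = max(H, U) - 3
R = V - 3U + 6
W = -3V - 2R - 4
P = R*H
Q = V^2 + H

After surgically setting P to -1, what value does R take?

do(P=-1) replaces the equation P = R*H with the constant P = -1.
No directed path runs from P to R, so R keeps its natural value.
V = max(H, U) - 3  [with H=3, U=6]  = 3
R = V - 3U + 6  [with V=3, U=6]  = -9

-9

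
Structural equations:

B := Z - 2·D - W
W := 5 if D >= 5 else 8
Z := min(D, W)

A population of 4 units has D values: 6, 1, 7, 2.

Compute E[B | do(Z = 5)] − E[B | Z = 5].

The intervention sets Z=5 in all 4 units regardless of D. Recomputing B per unit gives -12, -5, -14, -7; average -9.5.
E[B|Z=5] averages over only the 2 units with Z=5 (D = 6, 7): B = -12, -14, mean -13.
Difference = -9.5 − (-13) = 3.5.

3.5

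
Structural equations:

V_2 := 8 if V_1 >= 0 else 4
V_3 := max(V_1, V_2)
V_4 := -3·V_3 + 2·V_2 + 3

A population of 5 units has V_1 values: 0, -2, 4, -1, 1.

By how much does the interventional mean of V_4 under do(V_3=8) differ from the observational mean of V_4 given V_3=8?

Every unit gets V_3=8 under the intervention. V_4 values become -5, -13, -5, -13, -5; E[V_4|do(V_3=8)] = -8.2.
Observing V_3=8 restricts to units where V_3's equation naturally yields 8: V_1 ∈ {0, 4, 1}. In that subpopulation V_4 = -5, -5, -5, mean -5.
Difference = -8.2 − (-5) = -3.2.

-3.2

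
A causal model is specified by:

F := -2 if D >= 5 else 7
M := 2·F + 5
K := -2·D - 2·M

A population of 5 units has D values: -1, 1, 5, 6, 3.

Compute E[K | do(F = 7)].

-43.6

Under do(F=7), F's equation is replaced by F=7 for every unit. Per-unit K: -36, -40, -48, -50, -44. Mean = -43.6.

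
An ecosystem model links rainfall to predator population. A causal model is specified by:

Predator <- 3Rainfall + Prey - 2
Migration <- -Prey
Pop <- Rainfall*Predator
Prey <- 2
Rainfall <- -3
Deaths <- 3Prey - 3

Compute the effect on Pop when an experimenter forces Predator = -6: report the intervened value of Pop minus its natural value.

-9

The intervention breaks the incoming arrows to Predator: Predator <- 3Rainfall + Prey - 2 no longer applies, and Predator = -6.
Pop = Rainfall*Predator  [with Rainfall=-3, Predator=-6]  = 18
Without intervention: Predator = 3Rainfall + Prey - 2  [with Rainfall=-3, Prey=2]  = -9; Pop = Rainfall*Predator  [with Rainfall=-3, Predator=-9]  = 27.
Change = 18 − 27 = -9.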